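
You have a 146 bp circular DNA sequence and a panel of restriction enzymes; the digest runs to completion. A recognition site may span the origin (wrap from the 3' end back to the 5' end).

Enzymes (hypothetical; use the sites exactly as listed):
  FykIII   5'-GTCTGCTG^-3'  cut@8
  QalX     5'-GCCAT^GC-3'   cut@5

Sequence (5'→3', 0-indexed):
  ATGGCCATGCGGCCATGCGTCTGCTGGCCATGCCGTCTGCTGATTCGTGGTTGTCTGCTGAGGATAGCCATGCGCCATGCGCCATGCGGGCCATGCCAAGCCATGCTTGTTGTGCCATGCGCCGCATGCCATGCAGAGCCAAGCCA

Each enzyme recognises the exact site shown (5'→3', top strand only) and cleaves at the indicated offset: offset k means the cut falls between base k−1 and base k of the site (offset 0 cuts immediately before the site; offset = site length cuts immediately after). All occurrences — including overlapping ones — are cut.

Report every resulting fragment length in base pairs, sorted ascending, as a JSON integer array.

[5,7,7,8,9,10,10,11,11,14,14,18,22]

Site scan:
  FykIII GTCTGCTG/8: at [18, 34, 52] ⇒ [26, 42, 60]
  QalX GCCATGC/5: at [3, 11, 26, 66, 73, 80, 89, 99, 113, 127] ⇒ [8, 16, 31, 71, 78, 85, 94, 104, 118, 132]

Pooled cuts: [8, 16, 26, 31, 42, 60, 71, 78, 85, 94, 104, 118, 132]

Fragment lengths:
  8→16: 8 bp
  16→26: 10 bp
  26→31: 5 bp
  31→42: 11 bp
  42→60: 18 bp
  60→71: 11 bp
  71→78: 7 bp
  78→85: 7 bp
  85→94: 9 bp
  94→104: 10 bp
  104→118: 14 bp
  118→132: 14 bp
  132→8 (wrap): 146-132+8 = 22 bp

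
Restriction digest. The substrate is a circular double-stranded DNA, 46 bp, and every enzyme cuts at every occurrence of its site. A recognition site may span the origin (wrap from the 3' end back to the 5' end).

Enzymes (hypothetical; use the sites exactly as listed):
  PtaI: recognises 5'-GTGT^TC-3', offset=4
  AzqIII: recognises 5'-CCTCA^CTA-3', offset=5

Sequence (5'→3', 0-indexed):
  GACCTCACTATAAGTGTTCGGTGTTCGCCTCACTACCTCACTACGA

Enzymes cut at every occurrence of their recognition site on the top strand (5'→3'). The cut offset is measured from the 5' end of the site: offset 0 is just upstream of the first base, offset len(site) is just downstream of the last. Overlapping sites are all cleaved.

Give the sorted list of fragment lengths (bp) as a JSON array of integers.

Site scan:
  PtaI (GTGTTC, off=4): starts [13, 20] → cuts [17, 24]
  AzqIII (CCTCACTA, off=5): starts [2, 27, 35] → cuts [7, 32, 40]

All cut coordinates (distinct, sorted): [7, 17, 24, 32, 40]

Fragments:
  7→17: 10 bp
  17→24: 7 bp
  24→32: 8 bp
  32→40: 8 bp
  40→7 (wrap): 46-40+7 = 13 bp

[7,8,8,10,13]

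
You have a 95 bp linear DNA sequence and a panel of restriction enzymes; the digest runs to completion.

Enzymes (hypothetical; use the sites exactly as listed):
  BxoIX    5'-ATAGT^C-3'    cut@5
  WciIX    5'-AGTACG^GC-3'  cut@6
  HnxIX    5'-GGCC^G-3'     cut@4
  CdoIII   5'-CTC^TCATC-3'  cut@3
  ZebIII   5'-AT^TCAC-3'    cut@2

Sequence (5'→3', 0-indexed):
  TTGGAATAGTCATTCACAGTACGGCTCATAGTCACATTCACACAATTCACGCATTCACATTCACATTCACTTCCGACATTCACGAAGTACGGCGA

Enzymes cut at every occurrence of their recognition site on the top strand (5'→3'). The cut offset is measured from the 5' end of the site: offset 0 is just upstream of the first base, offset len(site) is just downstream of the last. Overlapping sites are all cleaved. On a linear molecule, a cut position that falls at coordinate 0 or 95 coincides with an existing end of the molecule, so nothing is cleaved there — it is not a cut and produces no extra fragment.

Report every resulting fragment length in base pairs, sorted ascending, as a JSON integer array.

Site scan:
  BxoIX (ATAGTC, off=5): starts [5, 27] → cuts [10, 32]
  WciIX (AGTACGGC, off=6): starts [17, 85] → cuts [23, 91]
  HnxIX (GGCCG, off=4): no sites
  CdoIII (CTCTCATC, off=3): no sites
  ZebIII (ATTCAC, off=2): starts [11, 35, 44, 52, 58, 64, 77] → cuts [13, 37, 46, 54, 60, 66, 79]

All cut coordinates (distinct, sorted): [10, 13, 23, 32, 37, 46, 54, 60, 66, 79, 91]

Fragment lengths:
  [0,10): 10 bp
  [10,13): 3 bp
  [13,23): 10 bp
  [23,32): 9 bp
  [32,37): 5 bp
  [37,46): 9 bp
  [46,54): 8 bp
  [54,60): 6 bp
  [60,66): 6 bp
  [66,79): 13 bp
  [79,91): 12 bp
  [91,95): 4 bp

[3,4,5,6,6,8,9,9,10,10,12,13]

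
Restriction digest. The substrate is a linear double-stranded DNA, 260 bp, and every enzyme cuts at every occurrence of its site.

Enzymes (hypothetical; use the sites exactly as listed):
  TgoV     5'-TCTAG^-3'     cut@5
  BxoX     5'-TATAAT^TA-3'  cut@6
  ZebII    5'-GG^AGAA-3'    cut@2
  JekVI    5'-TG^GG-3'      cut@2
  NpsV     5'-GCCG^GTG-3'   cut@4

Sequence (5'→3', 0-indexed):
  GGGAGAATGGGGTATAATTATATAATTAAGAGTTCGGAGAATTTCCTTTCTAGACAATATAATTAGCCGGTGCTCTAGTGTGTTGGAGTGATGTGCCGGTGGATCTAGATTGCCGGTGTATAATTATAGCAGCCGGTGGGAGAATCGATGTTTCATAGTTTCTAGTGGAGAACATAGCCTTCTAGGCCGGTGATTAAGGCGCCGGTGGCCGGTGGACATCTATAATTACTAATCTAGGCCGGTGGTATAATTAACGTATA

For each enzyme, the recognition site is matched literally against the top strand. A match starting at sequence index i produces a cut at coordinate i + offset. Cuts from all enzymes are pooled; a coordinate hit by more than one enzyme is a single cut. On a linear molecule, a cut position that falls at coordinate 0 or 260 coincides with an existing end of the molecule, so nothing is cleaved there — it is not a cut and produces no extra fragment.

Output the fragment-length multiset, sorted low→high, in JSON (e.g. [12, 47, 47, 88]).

[2,3,3,3,4,4,6,6,7,7,8,9,9,9,9,10,10,10,11,11,11,15,15,16,17,20,25]

Per-enzyme occurrences:
  TgoV TCTAG/5: at [48, 73, 103, 160, 180, 232] ⇒ [53, 78, 108, 165, 185, 237]
  BxoX TATAATTA/6: at [12, 20, 57, 118, 220, 245] ⇒ [18, 26, 63, 124, 226, 251]
  ZebII GGAGAA/2: at [1, 35, 138, 166] ⇒ [3, 37, 140, 168]
  JekVI TGGG/2: at [7, 136] ⇒ [9, 138]
  NpsV GCCGGTG/4: at [65, 94, 111, 131, 185, 200, 207, 237] ⇒ [69, 98, 115, 135, 189, 204, 211, 241]

All cut coordinates (distinct, sorted): [3, 9, 18, 26, 37, 53, 63, 69, 78, 98, 108, 115, 124, 135, 138, 140, 165, 168, 185, 189, 204, 211, 226, 237, 241, 251]

Fragments:
  [0,3): 3 bp
  [3,9): 6 bp
  [9,18): 9 bp
  [18,26): 8 bp
  [26,37): 11 bp
  [37,53): 16 bp
  [53,63): 10 bp
  [63,69): 6 bp
  [69,78): 9 bp
  [78,98): 20 bp
  [98,108): 10 bp
  [108,115): 7 bp
  [115,124): 9 bp
  [124,135): 11 bp
  [135,138): 3 bp
  [138,140): 2 bp
  [140,165): 25 bp
  [165,168): 3 bp
  [168,185): 17 bp
  [185,189): 4 bp
  [189,204): 15 bp
  [204,211): 7 bp
  [211,226): 15 bp
  [226,237): 11 bp
  [237,241): 4 bp
  [241,251): 10 bp
  [251,260): 9 bp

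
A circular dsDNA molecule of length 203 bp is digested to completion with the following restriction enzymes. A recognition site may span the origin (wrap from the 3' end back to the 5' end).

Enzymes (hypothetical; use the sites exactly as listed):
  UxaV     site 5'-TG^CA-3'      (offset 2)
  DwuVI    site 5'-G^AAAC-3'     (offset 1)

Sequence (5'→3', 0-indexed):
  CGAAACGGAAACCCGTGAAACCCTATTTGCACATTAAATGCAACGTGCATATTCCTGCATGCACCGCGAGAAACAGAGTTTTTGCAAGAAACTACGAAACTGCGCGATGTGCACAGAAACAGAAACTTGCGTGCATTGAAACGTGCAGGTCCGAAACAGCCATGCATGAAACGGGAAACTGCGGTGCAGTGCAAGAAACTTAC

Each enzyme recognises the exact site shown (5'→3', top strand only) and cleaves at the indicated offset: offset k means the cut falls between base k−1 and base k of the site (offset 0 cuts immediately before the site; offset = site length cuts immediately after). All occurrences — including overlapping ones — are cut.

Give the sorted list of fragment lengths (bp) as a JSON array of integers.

[4,4,4,4,5,5,5,6,6,7,7,7,8,8,9,9,10,10,11,11,11,11,12,14,15]

Scan for sites:
  UxaV TGCA/2: at [27, 38, 45, 55, 59, 82, 109, 131, 143, 162, 184, 189] ⇒ [29, 40, 47, 57, 61, 84, 111, 133, 145, 164, 186, 191]
  DwuVI GAAAC/1: at [1, 7, 16, 69, 87, 95, 115, 121, 137, 152, 167, 174, 194] ⇒ [2, 8, 17, 70, 88, 96, 116, 122, 138, 153, 168, 175, 195]

Pooled cuts: [2, 8, 17, 29, 40, 47, 57, 61, 70, 84, 88, 96, 111, 116, 122, 133, 138, 145, 153, 164, 168, 175, 186, 191, 195]

Fragments:
  2→8: 6 bp
  8→17: 9 bp
  17→29: 12 bp
  29→40: 11 bp
  40→47: 7 bp
  47→57: 10 bp
  57→61: 4 bp
  61→70: 9 bp
  70→84: 14 bp
  84→88: 4 bp
  88→96: 8 bp
  96→111: 15 bp
  111→116: 5 bp
  116→122: 6 bp
  122→133: 11 bp
  133→138: 5 bp
  138→145: 7 bp
  145→153: 8 bp
  153→164: 11 bp
  164→168: 4 bp
  168→175: 7 bp
  175→186: 11 bp
  186→191: 5 bp
  191→195: 4 bp
  195→2 (wrap): 203-195+2 = 10 bp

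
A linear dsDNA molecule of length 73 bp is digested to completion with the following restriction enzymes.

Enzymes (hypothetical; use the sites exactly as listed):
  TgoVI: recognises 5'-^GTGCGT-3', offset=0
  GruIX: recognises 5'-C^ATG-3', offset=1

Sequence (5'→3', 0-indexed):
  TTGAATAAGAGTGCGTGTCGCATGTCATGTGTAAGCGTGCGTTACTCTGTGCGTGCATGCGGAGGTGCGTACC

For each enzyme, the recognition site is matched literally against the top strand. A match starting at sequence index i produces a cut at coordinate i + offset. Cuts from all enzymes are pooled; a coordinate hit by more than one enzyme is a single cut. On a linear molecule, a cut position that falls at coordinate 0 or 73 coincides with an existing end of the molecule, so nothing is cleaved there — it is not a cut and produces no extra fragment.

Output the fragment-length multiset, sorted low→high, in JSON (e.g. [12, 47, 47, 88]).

Site scan:
  TgoVI GTGCGT/0: at [10, 36, 48, 64] ⇒ [10, 36, 48, 64]
  GruIX CATG/1: at [20, 25, 55] ⇒ [21, 26, 56]

All cut coordinates (distinct, sorted): [10, 21, 26, 36, 48, 56, 64]

Fragment lengths:
  [0,10): 10 bp
  [10,21): 11 bp
  [21,26): 5 bp
  [26,36): 10 bp
  [36,48): 12 bp
  [48,56): 8 bp
  [56,64): 8 bp
  [64,73): 9 bp

[5,8,8,9,10,10,11,12]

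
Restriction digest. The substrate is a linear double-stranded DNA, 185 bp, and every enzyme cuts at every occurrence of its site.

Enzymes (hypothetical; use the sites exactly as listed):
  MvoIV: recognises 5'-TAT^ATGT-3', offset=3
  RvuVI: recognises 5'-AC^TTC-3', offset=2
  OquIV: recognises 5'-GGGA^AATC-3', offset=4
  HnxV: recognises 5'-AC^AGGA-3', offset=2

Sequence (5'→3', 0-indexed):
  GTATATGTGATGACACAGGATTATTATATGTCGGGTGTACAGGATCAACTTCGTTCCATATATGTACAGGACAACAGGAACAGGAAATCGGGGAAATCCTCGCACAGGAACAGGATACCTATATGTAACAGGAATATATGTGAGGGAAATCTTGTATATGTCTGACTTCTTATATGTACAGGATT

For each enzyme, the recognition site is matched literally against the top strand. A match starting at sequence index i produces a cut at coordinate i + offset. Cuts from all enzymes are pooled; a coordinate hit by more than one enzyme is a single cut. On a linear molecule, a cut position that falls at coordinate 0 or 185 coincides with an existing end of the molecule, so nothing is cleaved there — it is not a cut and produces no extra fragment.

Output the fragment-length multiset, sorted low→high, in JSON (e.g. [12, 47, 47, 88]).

Per-enzyme occurrences:
  MvoIV (TATATGT, off=3): starts [1, 24, 58, 119, 134, 154, 170] → cuts [4, 27, 61, 122, 137, 157, 173]
  RvuVI (ACTTC, off=2): starts [47, 164] → cuts [49, 166]
  OquIV (GGGAAATC, off=4): starts [90, 143] → cuts [94, 147]
  HnxV (ACAGGA, off=2): starts [14, 38, 65, 73, 79, 103, 109, 127, 177] → cuts [16, 40, 67, 75, 81, 105, 111, 129, 179]

Pooled cuts: [4, 16, 27, 40, 49, 61, 67, 75, 81, 94, 105, 111, 122, 129, 137, 147, 157, 166, 173, 179]

Fragments:
  [0,4): 4 bp
  [4,16): 12 bp
  [16,27): 11 bp
  [27,40): 13 bp
  [40,49): 9 bp
  [49,61): 12 bp
  [61,67): 6 bp
  [67,75): 8 bp
  [75,81): 6 bp
  [81,94): 13 bp
  [94,105): 11 bp
  [105,111): 6 bp
  [111,122): 11 bp
  [122,129): 7 bp
  [129,137): 8 bp
  [137,147): 10 bp
  [147,157): 10 bp
  [157,166): 9 bp
  [166,173): 7 bp
  [173,179): 6 bp
  [179,185): 6 bp

[4,6,6,6,6,6,7,7,8,8,9,9,10,10,11,11,11,12,12,13,13]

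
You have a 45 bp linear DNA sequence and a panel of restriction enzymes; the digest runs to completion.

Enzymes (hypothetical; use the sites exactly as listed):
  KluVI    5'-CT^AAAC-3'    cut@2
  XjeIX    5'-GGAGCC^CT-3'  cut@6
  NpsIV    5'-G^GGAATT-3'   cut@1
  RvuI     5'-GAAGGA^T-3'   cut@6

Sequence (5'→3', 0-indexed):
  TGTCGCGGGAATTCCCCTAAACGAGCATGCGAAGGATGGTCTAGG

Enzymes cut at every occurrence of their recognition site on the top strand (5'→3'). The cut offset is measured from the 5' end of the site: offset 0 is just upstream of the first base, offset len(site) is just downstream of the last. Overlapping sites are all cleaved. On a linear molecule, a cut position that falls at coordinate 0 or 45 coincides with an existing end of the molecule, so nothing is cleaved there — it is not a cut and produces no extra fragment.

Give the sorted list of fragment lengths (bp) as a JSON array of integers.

Site scan:
  KluVI CTAAAC/2: at [16] ⇒ [18]
  XjeIX (GGAGCCCT, off=6): no sites
  NpsIV GGGAATT/1: at [6] ⇒ [7]
  RvuI GAAGGAT/6: at [30] ⇒ [36]

All cut coordinates (distinct, sorted): [7, 18, 36]

Fragment lengths:
  [0,7): 7 bp
  [7,18): 11 bp
  [18,36): 18 bp
  [36,45): 9 bp

[7,9,11,18]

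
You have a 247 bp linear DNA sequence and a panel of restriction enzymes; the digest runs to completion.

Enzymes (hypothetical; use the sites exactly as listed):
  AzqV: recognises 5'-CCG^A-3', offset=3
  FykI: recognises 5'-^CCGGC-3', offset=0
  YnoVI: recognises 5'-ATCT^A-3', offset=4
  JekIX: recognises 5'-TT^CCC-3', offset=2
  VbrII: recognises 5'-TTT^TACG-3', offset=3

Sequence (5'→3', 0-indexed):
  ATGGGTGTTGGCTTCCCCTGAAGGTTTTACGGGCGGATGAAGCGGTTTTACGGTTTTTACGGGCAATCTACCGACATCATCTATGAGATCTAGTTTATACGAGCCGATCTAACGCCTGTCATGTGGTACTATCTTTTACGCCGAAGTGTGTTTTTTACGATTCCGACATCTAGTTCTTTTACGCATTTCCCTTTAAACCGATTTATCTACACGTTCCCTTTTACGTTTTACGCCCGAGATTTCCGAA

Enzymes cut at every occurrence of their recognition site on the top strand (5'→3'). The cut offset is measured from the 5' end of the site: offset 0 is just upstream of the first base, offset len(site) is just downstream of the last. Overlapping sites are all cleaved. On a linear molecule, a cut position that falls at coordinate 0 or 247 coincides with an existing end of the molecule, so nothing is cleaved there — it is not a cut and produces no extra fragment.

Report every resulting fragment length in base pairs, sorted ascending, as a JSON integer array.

[2,4,4,6,6,7,7,7,8,8,8,9,9,9,9,9,10,12,12,12,13,14,15,21,26]

Scan for sites:
  AzqV CCGA/3: at [70, 103, 140, 162, 197, 233, 242] ⇒ [73, 106, 143, 165, 200, 236, 245]
  FykI (CCGGC, off=0): no sites
  YnoVI ATCTA/4: at [65, 78, 87, 106, 167, 204] ⇒ [69, 82, 91, 110, 171, 208]
  JekIX TTCCC/2: at [12, 186, 213] ⇒ [14, 188, 215]
  VbrII TTTTACG/3: at [24, 45, 54, 133, 152, 176, 218, 225] ⇒ [27, 48, 57, 136, 155, 179, 221, 228]

Pooled cuts: [14, 27, 48, 57, 69, 73, 82, 91, 106, 110, 136, 143, 155, 165, 171, 179, 188, 200, 208, 215, 221, 228, 236, 245]

Fragments:
  [0,14): 14 bp
  [14,27): 13 bp
  [27,48): 21 bp
  [48,57): 9 bp
  [57,69): 12 bp
  [69,73): 4 bp
  [73,82): 9 bp
  [82,91): 9 bp
  [91,106): 15 bp
  [106,110): 4 bp
  [110,136): 26 bp
  [136,143): 7 bp
  [143,155): 12 bp
  [155,165): 10 bp
  [165,171): 6 bp
  [171,179): 8 bp
  [179,188): 9 bp
  [188,200): 12 bp
  [200,208): 8 bp
  [208,215): 7 bp
  [215,221): 6 bp
  [221,228): 7 bp
  [228,236): 8 bp
  [236,245): 9 bp
  [245,247): 2 bp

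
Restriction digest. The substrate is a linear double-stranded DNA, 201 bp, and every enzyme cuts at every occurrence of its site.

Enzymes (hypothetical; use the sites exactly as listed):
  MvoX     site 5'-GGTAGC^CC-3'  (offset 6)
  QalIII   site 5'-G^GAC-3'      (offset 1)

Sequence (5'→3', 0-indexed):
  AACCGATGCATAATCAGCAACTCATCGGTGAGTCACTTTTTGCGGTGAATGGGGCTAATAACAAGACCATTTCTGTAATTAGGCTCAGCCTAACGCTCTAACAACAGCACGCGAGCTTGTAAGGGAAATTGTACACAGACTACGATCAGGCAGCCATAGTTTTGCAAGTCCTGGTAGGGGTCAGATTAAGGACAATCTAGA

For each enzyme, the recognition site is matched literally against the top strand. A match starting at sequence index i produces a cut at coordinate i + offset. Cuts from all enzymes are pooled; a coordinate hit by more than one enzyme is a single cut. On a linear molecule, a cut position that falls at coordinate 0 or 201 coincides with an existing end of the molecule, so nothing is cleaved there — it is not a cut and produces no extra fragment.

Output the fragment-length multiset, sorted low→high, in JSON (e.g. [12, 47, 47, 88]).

[11,190]

Per-enzyme occurrences:
  MvoX (GGTAGCCC, off=6): no sites
  QalIII GGAC/1: at [189] ⇒ [190]

Pooled cuts: [190]

Fragment lengths:
  [0,190): 190 bp
  [190,201): 11 bp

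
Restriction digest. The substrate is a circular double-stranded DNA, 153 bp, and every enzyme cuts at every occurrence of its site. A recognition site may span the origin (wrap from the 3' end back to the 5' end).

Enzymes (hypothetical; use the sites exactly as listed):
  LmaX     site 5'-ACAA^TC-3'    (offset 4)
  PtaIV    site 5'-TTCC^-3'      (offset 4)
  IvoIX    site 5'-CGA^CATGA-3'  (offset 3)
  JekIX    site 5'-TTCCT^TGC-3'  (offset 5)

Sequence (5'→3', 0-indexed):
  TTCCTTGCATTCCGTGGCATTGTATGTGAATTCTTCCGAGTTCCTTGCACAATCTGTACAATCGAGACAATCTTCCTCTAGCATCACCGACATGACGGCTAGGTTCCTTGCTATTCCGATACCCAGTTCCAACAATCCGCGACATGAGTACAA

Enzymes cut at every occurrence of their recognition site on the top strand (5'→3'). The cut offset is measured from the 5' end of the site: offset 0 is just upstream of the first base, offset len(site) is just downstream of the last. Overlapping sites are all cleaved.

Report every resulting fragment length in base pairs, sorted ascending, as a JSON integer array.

Per-enzyme occurrences:
  LmaX (ACAATC, off=4): starts [48, 57, 66, 131] → cuts [52, 61, 70, 135]
  PtaIV (TTCC, off=4): starts [0, 9, 33, 40, 72, 103, 113, 126] → cuts [4, 13, 37, 44, 76, 107, 117, 130]
  IvoIX (CGACATGA, off=3): starts [87, 139] → cuts [90, 142]
  JekIX (TTCCTTGC, off=5): starts [0, 40, 103] → cuts [5, 45, 108]

Pooled cuts: [4, 5, 13, 37, 44, 45, 52, 61, 70, 76, 90, 107, 108, 117, 130, 135, 142]

Fragment lengths:
  4→5: 1 bp
  5→13: 8 bp
  13→37: 24 bp
  37→44: 7 bp
  44→45: 1 bp
  45→52: 7 bp
  52→61: 9 bp
  61→70: 9 bp
  70→76: 6 bp
  76→90: 14 bp
  90→107: 17 bp
  107→108: 1 bp
  108→117: 9 bp
  117→130: 13 bp
  130→135: 5 bp
  135→142: 7 bp
  142→4 (wrap): 153-142+4 = 15 bp

[1,1,1,5,6,7,7,7,8,9,9,9,13,14,15,17,24]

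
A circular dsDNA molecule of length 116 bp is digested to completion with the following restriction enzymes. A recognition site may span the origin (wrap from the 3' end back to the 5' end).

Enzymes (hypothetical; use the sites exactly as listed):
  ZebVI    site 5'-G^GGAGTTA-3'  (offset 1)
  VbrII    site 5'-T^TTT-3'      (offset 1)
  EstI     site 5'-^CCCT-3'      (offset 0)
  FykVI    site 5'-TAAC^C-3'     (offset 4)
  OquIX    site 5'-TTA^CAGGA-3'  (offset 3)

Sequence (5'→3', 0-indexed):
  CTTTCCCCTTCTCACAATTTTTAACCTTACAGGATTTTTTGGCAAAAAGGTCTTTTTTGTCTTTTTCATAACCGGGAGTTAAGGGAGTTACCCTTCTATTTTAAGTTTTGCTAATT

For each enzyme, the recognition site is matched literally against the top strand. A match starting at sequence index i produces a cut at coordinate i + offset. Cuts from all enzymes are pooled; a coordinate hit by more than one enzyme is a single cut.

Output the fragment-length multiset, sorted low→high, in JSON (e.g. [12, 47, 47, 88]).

[1,1,1,1,1,1,2,4,6,6,7,7,7,9,9,9,13,15,16]

Scan for sites:
  ZebVI (GGGAGTTA, off=1): starts [73, 82] → cuts [74, 83]
  VbrII (TTTT, off=1): starts [17, 18, 34, 35, 36, 52, 53, 54, 61, 62, 98, 105] → cuts [18, 19, 35, 36, 37, 53, 54, 55, 62, 63, 99, 106]
  EstI (CCCT, off=0): starts [5, 90] → cuts [5, 90]
  FykVI (TAACC, off=4): starts [21, 68] → cuts [25, 72]
  OquIX (TTACAGGA, off=3): starts [26] → cuts [29]

Pooled cuts: [5, 18, 19, 25, 29, 35, 36, 37, 53, 54, 55, 62, 63, 72, 74, 83, 90, 99, 106]

Fragment lengths:
  5→18: 13 bp
  18→19: 1 bp
  19→25: 6 bp
  25→29: 4 bp
  29→35: 6 bp
  35→36: 1 bp
  36→37: 1 bp
  37→53: 16 bp
  53→54: 1 bp
  54→55: 1 bp
  55→62: 7 bp
  62→63: 1 bp
  63→72: 9 bp
  72→74: 2 bp
  74→83: 9 bp
  83→90: 7 bp
  90→99: 9 bp
  99→106: 7 bp
  106→5 (wrap): 116-106+5 = 15 bp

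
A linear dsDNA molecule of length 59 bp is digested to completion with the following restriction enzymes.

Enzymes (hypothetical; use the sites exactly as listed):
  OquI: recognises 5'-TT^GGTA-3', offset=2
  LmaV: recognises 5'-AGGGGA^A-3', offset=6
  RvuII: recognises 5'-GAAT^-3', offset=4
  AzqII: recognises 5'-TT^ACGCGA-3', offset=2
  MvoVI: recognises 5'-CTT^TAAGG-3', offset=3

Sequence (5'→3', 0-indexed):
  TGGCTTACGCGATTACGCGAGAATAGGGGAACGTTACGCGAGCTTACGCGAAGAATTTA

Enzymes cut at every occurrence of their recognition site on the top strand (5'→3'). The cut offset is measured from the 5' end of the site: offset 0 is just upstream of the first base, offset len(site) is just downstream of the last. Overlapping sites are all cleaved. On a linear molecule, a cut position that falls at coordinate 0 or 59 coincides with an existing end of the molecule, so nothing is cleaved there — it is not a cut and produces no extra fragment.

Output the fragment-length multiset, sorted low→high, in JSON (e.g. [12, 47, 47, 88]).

Per-enzyme occurrences:
  OquI (TTGGTA, off=2): no sites
  LmaV (AGGGGAA, off=6): starts [24] → cuts [30]
  RvuII (GAAT, off=4): starts [20, 52] → cuts [24, 56]
  AzqII (TTACGCGA, off=2): starts [4, 12, 33, 43] → cuts [6, 14, 35, 45]
  MvoVI (CTTTAAGG, off=3): no sites

Pooled cuts: [6, 14, 24, 30, 35, 45, 56]

Fragment lengths:
  [0,6): 6 bp
  [6,14): 8 bp
  [14,24): 10 bp
  [24,30): 6 bp
  [30,35): 5 bp
  [35,45): 10 bp
  [45,56): 11 bp
  [56,59): 3 bp

[3,5,6,6,8,10,10,11]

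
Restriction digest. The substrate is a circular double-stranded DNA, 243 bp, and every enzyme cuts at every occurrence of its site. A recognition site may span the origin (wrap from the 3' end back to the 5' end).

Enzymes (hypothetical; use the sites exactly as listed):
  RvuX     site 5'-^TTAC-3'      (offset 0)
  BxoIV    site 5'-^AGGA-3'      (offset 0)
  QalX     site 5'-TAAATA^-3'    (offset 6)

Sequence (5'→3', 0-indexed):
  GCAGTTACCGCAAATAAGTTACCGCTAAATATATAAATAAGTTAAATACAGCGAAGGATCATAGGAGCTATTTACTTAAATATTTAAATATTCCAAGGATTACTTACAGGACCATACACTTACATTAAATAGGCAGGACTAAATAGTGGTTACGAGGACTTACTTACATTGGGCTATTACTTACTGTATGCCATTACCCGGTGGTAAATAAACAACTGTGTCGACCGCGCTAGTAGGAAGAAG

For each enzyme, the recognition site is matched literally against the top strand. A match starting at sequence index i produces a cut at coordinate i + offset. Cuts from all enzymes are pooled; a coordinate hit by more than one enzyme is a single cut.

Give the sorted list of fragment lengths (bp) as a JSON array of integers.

Site scan:
  RvuX TTAC/0: at [4, 18, 71, 99, 103, 119, 149, 159, 163, 176, 180, 193] ⇒ [4, 18, 71, 99, 103, 119, 149, 159, 163, 176, 180, 193]
  BxoIV AGGA/0: at [54, 62, 95, 107, 134, 154, 234] ⇒ [54, 62, 95, 107, 134, 154, 234]
  QalX TAAATA/6: at [25, 33, 42, 76, 84, 125, 139, 204] ⇒ [31, 39, 48, 82, 90, 131, 145, 210]

All cut coordinates (distinct, sorted): [4, 18, 31, 39, 48, 54, 62, 71, 82, 90, 95, 99, 103, 107, 119, 131, 134, 145, 149, 154, 159, 163, 176, 180, 193, 210, 234]

Fragment lengths:
  4→18: 14 bp
  18→31: 13 bp
  31→39: 8 bp
  39→48: 9 bp
  48→54: 6 bp
  54→62: 8 bp
  62→71: 9 bp
  71→82: 11 bp
  82→90: 8 bp
  90→95: 5 bp
  95→99: 4 bp
  99→103: 4 bp
  103→107: 4 bp
  107→119: 12 bp
  119→131: 12 bp
  131→134: 3 bp
  134→145: 11 bp
  145→149: 4 bp
  149→154: 5 bp
  154→159: 5 bp
  159→163: 4 bp
  163→176: 13 bp
  176→180: 4 bp
  180→193: 13 bp
  193→210: 17 bp
  210→234: 24 bp
  234→4 (wrap): 243-234+4 = 13 bp

[3,4,4,4,4,4,4,5,5,5,6,8,8,8,9,9,11,11,12,12,13,13,13,13,14,17,24]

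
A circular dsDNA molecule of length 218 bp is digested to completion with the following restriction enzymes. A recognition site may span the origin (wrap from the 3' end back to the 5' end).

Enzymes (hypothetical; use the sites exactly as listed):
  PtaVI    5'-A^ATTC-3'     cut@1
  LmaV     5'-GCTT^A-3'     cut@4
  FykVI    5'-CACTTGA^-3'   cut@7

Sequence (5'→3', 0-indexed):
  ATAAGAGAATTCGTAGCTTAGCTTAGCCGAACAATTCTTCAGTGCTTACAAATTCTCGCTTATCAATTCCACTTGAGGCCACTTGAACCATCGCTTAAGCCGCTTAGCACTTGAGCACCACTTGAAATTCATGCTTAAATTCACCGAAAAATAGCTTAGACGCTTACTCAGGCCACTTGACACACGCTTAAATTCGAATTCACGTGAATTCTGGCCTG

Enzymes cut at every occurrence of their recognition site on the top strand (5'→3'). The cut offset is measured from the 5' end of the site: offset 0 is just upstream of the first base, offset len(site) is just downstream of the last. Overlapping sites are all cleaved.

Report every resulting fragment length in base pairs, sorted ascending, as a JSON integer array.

Scan for sites:
  PtaVI AATTC/1: at [7, 32, 50, 64, 125, 137, 190, 196, 206] ⇒ [8, 33, 51, 65, 126, 138, 191, 197, 207]
  LmaV GCTTA/4: at [15, 20, 43, 57, 92, 101, 132, 153, 161, 185] ⇒ [19, 24, 47, 61, 96, 105, 136, 157, 165, 189]
  FykVI CACTTGA/7: at [69, 79, 107, 118, 173] ⇒ [76, 86, 114, 125, 180]

Pooled cuts: [8, 19, 24, 33, 47, 51, 61, 65, 76, 86, 96, 105, 114, 125, 126, 136, 138, 157, 165, 180, 189, 191, 197, 207]

Fragments:
  8→19: 11 bp
  19→24: 5 bp
  24→33: 9 bp
  33→47: 14 bp
  47→51: 4 bp
  51→61: 10 bp
  61→65: 4 bp
  65→76: 11 bp
  76→86: 10 bp
  86→96: 10 bp
  96→105: 9 bp
  105→114: 9 bp
  114→125: 11 bp
  125→126: 1 bp
  126→136: 10 bp
  136→138: 2 bp
  138→157: 19 bp
  157→165: 8 bp
  165→180: 15 bp
  180→189: 9 bp
  189→191: 2 bp
  191→197: 6 bp
  197→207: 10 bp
  207→8 (wrap): 218-207+8 = 19 bp

[1,2,2,4,4,5,6,8,9,9,9,9,10,10,10,10,10,11,11,11,14,15,19,19]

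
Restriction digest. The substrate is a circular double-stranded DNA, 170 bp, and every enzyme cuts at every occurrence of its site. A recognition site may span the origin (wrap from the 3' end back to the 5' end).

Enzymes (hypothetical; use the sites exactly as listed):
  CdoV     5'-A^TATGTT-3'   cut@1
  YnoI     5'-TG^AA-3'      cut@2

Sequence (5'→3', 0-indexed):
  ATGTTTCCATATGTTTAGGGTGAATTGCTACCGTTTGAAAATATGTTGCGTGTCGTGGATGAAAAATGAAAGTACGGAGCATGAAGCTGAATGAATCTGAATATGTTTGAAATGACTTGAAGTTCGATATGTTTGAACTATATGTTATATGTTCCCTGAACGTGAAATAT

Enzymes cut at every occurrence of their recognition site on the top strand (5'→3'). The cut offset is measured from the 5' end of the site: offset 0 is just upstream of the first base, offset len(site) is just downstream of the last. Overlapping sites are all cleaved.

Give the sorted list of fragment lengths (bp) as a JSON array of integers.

Scan for sites:
  CdoV (ATATGTT, off=1): starts [8, 40, 100, 126, 139, 146, 168] → cuts [9, 41, 101, 127, 140, 147, 169]
  YnoI (TGAA, off=2): starts [20, 35, 59, 66, 81, 87, 91, 97, 107, 117, 133, 156, 162] → cuts [22, 37, 61, 68, 83, 89, 93, 99, 109, 119, 135, 158, 164]

All cut coordinates (distinct, sorted): [9, 22, 37, 41, 61, 68, 83, 89, 93, 99, 101, 109, 119, 127, 135, 140, 147, 158, 164, 169]

Fragments:
  9→22: 13 bp
  22→37: 15 bp
  37→41: 4 bp
  41→61: 20 bp
  61→68: 7 bp
  68→83: 15 bp
  83→89: 6 bp
  89→93: 4 bp
  93→99: 6 bp
  99→101: 2 bp
  101→109: 8 bp
  109→119: 10 bp
  119→127: 8 bp
  127→135: 8 bp
  135→140: 5 bp
  140→147: 7 bp
  147→158: 11 bp
  158→164: 6 bp
  164→169: 5 bp
  169→9 (wrap): 170-169+9 = 10 bp

[2,4,4,5,5,6,6,6,7,7,8,8,8,10,10,11,13,15,15,20]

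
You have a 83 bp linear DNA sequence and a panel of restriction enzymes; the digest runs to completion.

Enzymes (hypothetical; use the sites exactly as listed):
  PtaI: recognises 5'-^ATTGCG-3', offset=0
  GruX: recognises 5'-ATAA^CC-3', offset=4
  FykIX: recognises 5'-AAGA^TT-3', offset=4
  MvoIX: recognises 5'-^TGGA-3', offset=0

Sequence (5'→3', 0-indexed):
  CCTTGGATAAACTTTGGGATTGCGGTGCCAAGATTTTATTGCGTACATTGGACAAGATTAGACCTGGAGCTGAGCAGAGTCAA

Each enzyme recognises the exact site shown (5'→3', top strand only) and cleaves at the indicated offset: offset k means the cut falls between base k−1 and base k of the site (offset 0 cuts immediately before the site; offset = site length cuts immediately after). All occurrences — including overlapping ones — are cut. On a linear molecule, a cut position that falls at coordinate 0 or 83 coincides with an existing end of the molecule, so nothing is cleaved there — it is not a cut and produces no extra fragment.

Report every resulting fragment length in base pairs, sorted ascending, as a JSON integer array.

[3,4,7,9,11,15,15,19]

Scan for sites:
  PtaI (ATTGCG, off=0): starts [18, 37] → cuts [18, 37]
  GruX (ATAACC, off=4): no sites
  FykIX (AAGATT, off=4): starts [29, 53] → cuts [33, 57]
  MvoIX (TGGA, off=0): starts [3, 48, 64] → cuts [3, 48, 64]

All cut coordinates (distinct, sorted): [3, 18, 33, 37, 48, 57, 64]

Fragments:
  [0,3): 3 bp
  [3,18): 15 bp
  [18,33): 15 bp
  [33,37): 4 bp
  [37,48): 11 bp
  [48,57): 9 bp
  [57,64): 7 bp
  [64,83): 19 bp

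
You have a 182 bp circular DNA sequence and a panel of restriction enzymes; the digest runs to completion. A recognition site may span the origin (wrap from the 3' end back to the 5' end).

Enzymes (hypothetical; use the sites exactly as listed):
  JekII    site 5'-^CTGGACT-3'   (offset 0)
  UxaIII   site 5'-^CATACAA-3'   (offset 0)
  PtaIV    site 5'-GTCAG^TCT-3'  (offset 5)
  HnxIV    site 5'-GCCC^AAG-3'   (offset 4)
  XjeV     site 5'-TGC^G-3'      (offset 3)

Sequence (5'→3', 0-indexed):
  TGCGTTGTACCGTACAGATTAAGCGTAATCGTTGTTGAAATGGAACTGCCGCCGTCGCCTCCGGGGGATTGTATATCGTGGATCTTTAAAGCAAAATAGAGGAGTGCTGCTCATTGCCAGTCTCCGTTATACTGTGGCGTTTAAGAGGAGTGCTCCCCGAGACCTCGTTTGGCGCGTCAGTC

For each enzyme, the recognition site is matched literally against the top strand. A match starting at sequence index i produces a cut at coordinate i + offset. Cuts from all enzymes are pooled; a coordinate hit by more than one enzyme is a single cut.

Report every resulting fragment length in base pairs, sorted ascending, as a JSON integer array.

Site scan:
  JekII (CTGGACT, off=0): no sites
  UxaIII (CATACAA, off=0): no sites
  PtaIV GTCAGTCT/5: at [175] ⇒ [180]
  HnxIV (GCCCAAG, off=4): no sites
  XjeV TGCG/3: at [0] ⇒ [3]

All cut coordinates (distinct, sorted): [3, 180]

Fragments:
  3→180: 177 bp
  180→3 (wrap): 182-180+3 = 5 bp

[5,177]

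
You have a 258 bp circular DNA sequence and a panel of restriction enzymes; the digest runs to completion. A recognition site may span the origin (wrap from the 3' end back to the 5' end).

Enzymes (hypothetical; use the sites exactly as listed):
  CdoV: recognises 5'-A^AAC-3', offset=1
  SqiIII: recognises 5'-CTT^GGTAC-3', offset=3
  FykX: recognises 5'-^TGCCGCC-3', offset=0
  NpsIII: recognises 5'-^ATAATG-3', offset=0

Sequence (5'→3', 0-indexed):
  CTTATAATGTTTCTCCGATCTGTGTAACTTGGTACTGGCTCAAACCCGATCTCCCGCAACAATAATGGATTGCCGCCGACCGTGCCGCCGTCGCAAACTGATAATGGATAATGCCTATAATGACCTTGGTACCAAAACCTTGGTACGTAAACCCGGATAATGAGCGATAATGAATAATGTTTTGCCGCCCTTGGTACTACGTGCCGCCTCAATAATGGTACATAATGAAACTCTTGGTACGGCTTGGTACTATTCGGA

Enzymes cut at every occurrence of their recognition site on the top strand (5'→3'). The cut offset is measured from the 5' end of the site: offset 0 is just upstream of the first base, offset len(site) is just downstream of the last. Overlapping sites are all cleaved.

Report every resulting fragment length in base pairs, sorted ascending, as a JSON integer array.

[5,6,7,7,7,7,7,8,8,9,9,9,9,10,10,10,10,10,11,12,12,13,16,19,27]

Scan for sites:
  CdoV (AAAC, off=1): starts [41, 94, 134, 148, 227] → cuts [42, 95, 135, 149, 228]
  SqiIII (CTTGGTAC, off=3): starts [27, 124, 138, 189, 232, 242] → cuts [30, 127, 141, 192, 235, 245]
  FykX (TGCCGCC, off=0): starts [70, 82, 182, 201] → cuts [70, 82, 182, 201]
  NpsIII (ATAATG, off=0): starts [3, 61, 100, 107, 116, 156, 166, 173, 211, 221] → cuts [3, 61, 100, 107, 116, 156, 166, 173, 211, 221]

Pooled cuts: [3, 30, 42, 61, 70, 82, 95, 100, 107, 116, 127, 135, 141, 149, 156, 166, 173, 182, 192, 201, 211, 221, 228, 235, 245]

Fragment lengths:
  3→30: 27 bp
  30→42: 12 bp
  42→61: 19 bp
  61→70: 9 bp
  70→82: 12 bp
  82→95: 13 bp
  95→100: 5 bp
  100→107: 7 bp
  107→116: 9 bp
  116→127: 11 bp
  127→135: 8 bp
  135→141: 6 bp
  141→149: 8 bp
  149→156: 7 bp
  156→166: 10 bp
  166→173: 7 bp
  173→182: 9 bp
  182→192: 10 bp
  192→201: 9 bp
  201→211: 10 bp
  211→221: 10 bp
  221→228: 7 bp
  228→235: 7 bp
  235→245: 10 bp
  245→3 (wrap): 258-245+3 = 16 bp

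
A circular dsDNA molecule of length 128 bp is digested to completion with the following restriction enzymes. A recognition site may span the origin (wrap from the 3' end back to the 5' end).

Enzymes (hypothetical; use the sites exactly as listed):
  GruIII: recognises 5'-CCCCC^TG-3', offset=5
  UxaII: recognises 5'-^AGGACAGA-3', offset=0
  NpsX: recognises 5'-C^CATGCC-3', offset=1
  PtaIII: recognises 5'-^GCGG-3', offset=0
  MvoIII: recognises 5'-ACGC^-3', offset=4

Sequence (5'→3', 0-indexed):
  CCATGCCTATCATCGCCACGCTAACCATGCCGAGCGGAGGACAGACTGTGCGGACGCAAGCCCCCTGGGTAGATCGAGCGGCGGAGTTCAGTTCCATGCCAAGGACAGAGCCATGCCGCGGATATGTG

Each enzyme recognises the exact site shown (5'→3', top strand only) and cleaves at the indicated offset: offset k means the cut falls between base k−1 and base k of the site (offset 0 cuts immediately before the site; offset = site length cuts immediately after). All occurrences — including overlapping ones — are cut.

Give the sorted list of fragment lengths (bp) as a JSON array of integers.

[3,4,4,6,7,8,8,8,10,12,12,12,14,20]

Site scan:
  GruIII (CCCCCTG, off=5): starts [60] → cuts [65]
  UxaII (AGGACAGA, off=0): starts [37, 101] → cuts [37, 101]
  NpsX (CCATGCC, off=1): starts [0, 24, 93, 110] → cuts [1, 25, 94, 111]
  PtaIII (GCGG, off=0): starts [33, 49, 77, 80, 117] → cuts [33, 49, 77, 80, 117]
  MvoIII (ACGC, off=4): starts [17, 53] → cuts [21, 57]

Pooled cuts: [1, 21, 25, 33, 37, 49, 57, 65, 77, 80, 94, 101, 111, 117]

Fragment lengths:
  1→21: 20 bp
  21→25: 4 bp
  25→33: 8 bp
  33→37: 4 bp
  37→49: 12 bp
  49→57: 8 bp
  57→65: 8 bp
  65→77: 12 bp
  77→80: 3 bp
  80→94: 14 bp
  94→101: 7 bp
  101→111: 10 bp
  111→117: 6 bp
  117→1 (wrap): 128-117+1 = 12 bp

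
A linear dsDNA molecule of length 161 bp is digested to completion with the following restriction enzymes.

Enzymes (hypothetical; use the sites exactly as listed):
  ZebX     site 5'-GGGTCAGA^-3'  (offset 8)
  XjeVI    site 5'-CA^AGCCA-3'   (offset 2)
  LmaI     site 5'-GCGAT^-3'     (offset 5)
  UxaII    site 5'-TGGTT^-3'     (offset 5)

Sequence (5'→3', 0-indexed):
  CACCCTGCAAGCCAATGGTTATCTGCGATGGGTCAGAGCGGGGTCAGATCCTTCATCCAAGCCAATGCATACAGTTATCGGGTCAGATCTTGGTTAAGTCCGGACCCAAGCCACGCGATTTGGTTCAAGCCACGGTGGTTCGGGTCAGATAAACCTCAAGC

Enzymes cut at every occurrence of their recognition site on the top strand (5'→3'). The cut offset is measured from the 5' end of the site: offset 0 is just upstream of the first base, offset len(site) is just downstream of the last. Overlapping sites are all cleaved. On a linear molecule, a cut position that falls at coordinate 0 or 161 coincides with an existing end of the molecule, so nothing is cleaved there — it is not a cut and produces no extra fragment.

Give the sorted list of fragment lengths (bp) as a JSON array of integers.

Scan for sites:
  ZebX (GGGTCAGA, off=8): starts [29, 40, 79, 141] → cuts [37, 48, 87, 149]
  XjeVI (CAAGCCA, off=2): starts [7, 57, 106, 125] → cuts [9, 59, 108, 127]
  LmaI (GCGAT, off=5): starts [24, 114] → cuts [29, 119]
  UxaII (TGGTT, off=5): starts [15, 90, 120, 135] → cuts [20, 95, 125, 140]

Pooled cuts: [9, 20, 29, 37, 48, 59, 87, 95, 108, 119, 125, 127, 140, 149]

Fragments:
  [0,9): 9 bp
  [9,20): 11 bp
  [20,29): 9 bp
  [29,37): 8 bp
  [37,48): 11 bp
  [48,59): 11 bp
  [59,87): 28 bp
  [87,95): 8 bp
  [95,108): 13 bp
  [108,119): 11 bp
  [119,125): 6 bp
  [125,127): 2 bp
  [127,140): 13 bp
  [140,149): 9 bp
  [149,161): 12 bp

[2,6,8,8,9,9,9,11,11,11,11,12,13,13,28]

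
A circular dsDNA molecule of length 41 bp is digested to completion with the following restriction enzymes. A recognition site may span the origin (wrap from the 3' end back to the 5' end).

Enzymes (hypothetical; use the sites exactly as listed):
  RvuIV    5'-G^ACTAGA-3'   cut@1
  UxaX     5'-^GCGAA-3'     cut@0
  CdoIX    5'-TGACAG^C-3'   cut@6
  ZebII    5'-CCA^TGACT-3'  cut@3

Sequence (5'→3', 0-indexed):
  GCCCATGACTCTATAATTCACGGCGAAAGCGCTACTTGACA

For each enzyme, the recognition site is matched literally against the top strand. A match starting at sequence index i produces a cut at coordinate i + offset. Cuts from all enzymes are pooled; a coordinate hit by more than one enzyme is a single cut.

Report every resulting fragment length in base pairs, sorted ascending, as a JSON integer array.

Site scan:
  RvuIV (GACTAGA, off=1): no sites
  UxaX (GCGAA, off=0): starts [22] → cuts [22]
  CdoIX (TGACAGC, off=6): starts [36] → cuts [1]
  ZebII (CCATGACT, off=3): starts [2] → cuts [5]

All cut coordinates (distinct, sorted): [1, 5, 22]

Fragments:
  1→5: 4 bp
  5→22: 17 bp
  22→1 (wrap): 41-22+1 = 20 bp

[4,17,20]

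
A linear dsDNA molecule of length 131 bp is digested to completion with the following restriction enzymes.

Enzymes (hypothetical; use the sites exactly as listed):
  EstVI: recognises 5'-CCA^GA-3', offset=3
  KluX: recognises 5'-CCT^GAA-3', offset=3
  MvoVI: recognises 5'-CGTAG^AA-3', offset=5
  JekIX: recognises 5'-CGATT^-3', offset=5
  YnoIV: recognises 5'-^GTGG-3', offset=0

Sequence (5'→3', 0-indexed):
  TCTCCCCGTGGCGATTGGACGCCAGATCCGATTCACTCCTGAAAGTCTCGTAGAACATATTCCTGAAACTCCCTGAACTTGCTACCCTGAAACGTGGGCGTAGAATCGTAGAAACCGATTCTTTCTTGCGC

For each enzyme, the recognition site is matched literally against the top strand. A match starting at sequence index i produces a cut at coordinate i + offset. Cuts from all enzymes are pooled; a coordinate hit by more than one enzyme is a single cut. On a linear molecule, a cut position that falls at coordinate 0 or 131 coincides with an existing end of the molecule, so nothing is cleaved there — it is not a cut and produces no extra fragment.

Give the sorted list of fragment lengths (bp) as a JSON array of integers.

[5,7,7,8,8,9,9,9,10,10,11,11,13,14]

Site scan:
  EstVI (CCAGA, off=3): starts [21] → cuts [24]
  KluX (CCTGAA, off=3): starts [37, 61, 71, 85] → cuts [40, 64, 74, 88]
  MvoVI (CGTAGAA, off=5): starts [48, 98, 106] → cuts [53, 103, 111]
  JekIX (CGATT, off=5): starts [11, 28, 115] → cuts [16, 33, 120]
  YnoIV (GTGG, off=0): starts [7, 93] → cuts [7, 93]

All cut coordinates (distinct, sorted): [7, 16, 24, 33, 40, 53, 64, 74, 88, 93, 103, 111, 120]

Fragment lengths:
  [0,7): 7 bp
  [7,16): 9 bp
  [16,24): 8 bp
  [24,33): 9 bp
  [33,40): 7 bp
  [40,53): 13 bp
  [53,64): 11 bp
  [64,74): 10 bp
  [74,88): 14 bp
  [88,93): 5 bp
  [93,103): 10 bp
  [103,111): 8 bp
  [111,120): 9 bp
  [120,131): 11 bp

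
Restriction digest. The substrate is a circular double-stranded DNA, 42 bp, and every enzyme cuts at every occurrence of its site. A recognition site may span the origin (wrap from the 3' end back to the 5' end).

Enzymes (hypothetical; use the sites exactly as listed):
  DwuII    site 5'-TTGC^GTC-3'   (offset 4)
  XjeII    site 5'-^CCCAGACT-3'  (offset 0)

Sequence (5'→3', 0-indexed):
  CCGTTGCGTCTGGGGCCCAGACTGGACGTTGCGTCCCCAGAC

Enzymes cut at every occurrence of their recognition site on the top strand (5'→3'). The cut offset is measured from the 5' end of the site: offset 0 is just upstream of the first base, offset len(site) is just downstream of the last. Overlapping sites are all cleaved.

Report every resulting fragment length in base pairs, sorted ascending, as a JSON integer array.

Scan for sites:
  DwuII TTGCGTC/4: at [3, 28] ⇒ [7, 32]
  XjeII CCCAGACT/0: at [15] ⇒ [15]

All cut coordinates (distinct, sorted): [7, 15, 32]

Fragments:
  7→15: 8 bp
  15→32: 17 bp
  32→7 (wrap): 42-32+7 = 17 bp

[8,17,17]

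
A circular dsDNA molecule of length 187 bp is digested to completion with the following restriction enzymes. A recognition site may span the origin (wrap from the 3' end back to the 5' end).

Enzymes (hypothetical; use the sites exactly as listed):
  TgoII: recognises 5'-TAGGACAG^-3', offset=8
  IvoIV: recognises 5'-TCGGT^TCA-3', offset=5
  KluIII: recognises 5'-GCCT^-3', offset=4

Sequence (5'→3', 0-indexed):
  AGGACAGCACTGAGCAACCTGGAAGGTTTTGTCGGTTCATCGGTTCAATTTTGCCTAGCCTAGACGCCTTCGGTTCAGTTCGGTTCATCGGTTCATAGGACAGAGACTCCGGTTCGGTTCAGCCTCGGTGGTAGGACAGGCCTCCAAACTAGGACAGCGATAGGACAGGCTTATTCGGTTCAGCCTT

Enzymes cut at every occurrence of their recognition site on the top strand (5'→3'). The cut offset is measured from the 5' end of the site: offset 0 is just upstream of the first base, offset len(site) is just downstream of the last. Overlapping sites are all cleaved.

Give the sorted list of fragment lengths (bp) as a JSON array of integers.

[4,5,5,7,7,8,8,8,8,10,11,11,11,12,14,14,15,29]

Site scan:
  TgoII TAGGACAG/8: at [95, 131, 149, 160, 186] ⇒ [7, 103, 139, 157, 168]
  IvoIV TCGGTTCA/5: at [31, 39, 69, 79, 87, 113, 174] ⇒ [36, 44, 74, 84, 92, 118, 179]
  KluIII GCCT/4: at [52, 57, 65, 121, 139, 182] ⇒ [56, 61, 69, 125, 143, 186]

All cut coordinates (distinct, sorted): [7, 36, 44, 56, 61, 69, 74, 84, 92, 103, 118, 125, 139, 143, 157, 168, 179, 186]

Fragment lengths:
  7→36: 29 bp
  36→44: 8 bp
  44→56: 12 bp
  56→61: 5 bp
  61→69: 8 bp
  69→74: 5 bp
  74→84: 10 bp
  84→92: 8 bp
  92→103: 11 bp
  103→118: 15 bp
  118→125: 7 bp
  125→139: 14 bp
  139→143: 4 bp
  143→157: 14 bp
  157→168: 11 bp
  168→179: 11 bp
  179→186: 7 bp
  186→7 (wrap): 187-186+7 = 8 bp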